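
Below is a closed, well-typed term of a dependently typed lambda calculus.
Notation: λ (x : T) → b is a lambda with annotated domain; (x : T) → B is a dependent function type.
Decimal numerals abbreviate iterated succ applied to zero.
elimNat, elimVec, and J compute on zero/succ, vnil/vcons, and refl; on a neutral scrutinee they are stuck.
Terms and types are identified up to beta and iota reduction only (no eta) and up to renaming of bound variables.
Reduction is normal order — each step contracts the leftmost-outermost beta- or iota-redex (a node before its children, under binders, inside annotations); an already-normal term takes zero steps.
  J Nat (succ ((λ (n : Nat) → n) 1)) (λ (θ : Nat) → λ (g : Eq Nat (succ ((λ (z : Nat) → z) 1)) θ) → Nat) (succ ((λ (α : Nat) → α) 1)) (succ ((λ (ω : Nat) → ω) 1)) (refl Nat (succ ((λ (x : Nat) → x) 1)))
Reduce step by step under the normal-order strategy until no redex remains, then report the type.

reduction (normal order):
  J Nat (succ ((λ (n : Nat) → n) 1)) (λ (θ : Nat) → λ (g : Eq Nat (succ ((λ (z : Nat) → z) 1)) θ) → Nat) (succ ((λ (α : Nat) → α) 1)) (succ ((λ (ω : Nat) → ω) 1)) (refl Nat (succ ((λ (x : Nat) → x) 1)))
  ~> succ ((λ (n : Nat) → n) 1)
  ~> 2
type:
  Nat


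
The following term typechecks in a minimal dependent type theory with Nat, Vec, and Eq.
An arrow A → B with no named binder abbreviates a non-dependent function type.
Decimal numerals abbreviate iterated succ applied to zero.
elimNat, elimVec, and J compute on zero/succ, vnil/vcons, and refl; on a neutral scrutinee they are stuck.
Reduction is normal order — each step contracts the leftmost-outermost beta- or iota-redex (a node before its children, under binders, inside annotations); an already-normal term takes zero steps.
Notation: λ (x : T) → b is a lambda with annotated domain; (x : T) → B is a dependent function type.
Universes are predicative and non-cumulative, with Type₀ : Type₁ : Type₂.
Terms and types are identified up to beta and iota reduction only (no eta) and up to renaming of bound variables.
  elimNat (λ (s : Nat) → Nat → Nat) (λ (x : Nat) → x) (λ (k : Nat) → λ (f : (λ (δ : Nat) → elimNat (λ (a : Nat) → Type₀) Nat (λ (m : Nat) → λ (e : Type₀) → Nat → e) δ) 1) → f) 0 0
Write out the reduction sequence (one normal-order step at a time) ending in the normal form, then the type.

normal-order reduction:
  elimNat (λ (s : Nat) → Nat → Nat) (λ (x : Nat) → x) (λ (k : Nat) → λ (f : (λ (δ : Nat) → elimNat (λ (a : Nat) → Type₀) Nat (λ (m : Nat) → λ (e : Type₀) → Nat → e) δ) 1) → f) 0 0
  ~> (λ (s : Nat) → s) 0
  ~> 0
type:
  Nat


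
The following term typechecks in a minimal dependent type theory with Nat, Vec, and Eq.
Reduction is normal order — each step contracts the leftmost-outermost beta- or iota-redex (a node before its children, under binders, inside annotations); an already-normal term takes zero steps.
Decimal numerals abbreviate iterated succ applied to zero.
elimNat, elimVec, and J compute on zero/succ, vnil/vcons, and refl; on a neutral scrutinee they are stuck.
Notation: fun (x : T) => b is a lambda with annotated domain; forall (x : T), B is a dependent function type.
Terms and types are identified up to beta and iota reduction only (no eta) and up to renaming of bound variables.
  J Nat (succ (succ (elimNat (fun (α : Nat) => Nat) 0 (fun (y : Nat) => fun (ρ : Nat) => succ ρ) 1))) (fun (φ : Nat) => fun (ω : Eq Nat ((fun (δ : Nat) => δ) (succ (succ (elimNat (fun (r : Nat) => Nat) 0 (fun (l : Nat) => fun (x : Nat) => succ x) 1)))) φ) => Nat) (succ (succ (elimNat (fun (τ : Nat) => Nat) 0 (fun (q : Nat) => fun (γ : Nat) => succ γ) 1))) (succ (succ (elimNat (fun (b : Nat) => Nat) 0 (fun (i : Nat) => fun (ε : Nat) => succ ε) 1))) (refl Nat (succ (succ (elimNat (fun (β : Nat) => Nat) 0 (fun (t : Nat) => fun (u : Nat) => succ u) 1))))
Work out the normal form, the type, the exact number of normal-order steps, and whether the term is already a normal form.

resulting normal form:
  3
the term's type:
  Nat
normal-order step count: 5
started in normal form: no
first contracted redex: a J iota-redex


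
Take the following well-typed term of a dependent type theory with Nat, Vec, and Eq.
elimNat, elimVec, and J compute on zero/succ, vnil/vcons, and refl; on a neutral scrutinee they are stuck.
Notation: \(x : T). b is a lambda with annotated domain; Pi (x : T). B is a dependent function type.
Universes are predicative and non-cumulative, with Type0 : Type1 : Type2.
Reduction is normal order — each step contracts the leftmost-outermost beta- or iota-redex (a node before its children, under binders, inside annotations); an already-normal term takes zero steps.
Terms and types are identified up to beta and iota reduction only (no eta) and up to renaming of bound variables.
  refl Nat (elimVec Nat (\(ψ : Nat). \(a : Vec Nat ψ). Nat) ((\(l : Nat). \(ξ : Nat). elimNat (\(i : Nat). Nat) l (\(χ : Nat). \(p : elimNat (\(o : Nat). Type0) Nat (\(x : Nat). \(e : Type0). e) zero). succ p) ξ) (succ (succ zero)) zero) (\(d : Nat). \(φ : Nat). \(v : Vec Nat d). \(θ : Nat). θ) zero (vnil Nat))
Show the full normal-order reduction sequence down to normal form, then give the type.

normal-order reduction:
  refl Nat (elimVec Nat (\(ψ : Nat). \(a : Vec Nat ψ). Nat) ((\(l : Nat). \(ξ : Nat). elimNat (\(i : Nat). Nat) l (\(χ : Nat). \(p : elimNat (\(o : Nat). Type0) Nat (\(x : Nat). \(e : Type0). e) zero). succ p) ξ) (succ (succ zero)) zero) (\(d : Nat). \(φ : Nat). \(v : Vec Nat d). \(θ : Nat). θ) zero (vnil Nat))
  ~> refl Nat ((\(ψ : Nat). \(a : Nat). elimNat (\(l : Nat). Nat) ψ (\(ξ : Nat). \(i : elimNat (\(χ : Nat). Type0) Nat (\(p : Nat). \(o : Type0). o) zero). succ i) a) (succ (succ zero)) zero)
  ~> refl Nat ((\(ψ : Nat). elimNat (\(a : Nat). Nat) (succ (succ zero)) (\(l : Nat). \(ξ : elimNat (\(i : Nat). Type0) Nat (\(χ : Nat). \(p : Type0). p) zero). succ ξ) ψ) zero)
  ~> refl Nat (elimNat (\(ψ : Nat). Nat) (succ (succ zero)) (\(a : Nat). \(l : elimNat (\(ξ : Nat). Type0) Nat (\(i : Nat). \(χ : Type0). χ) zero). succ l) zero)
  ~> refl Nat (succ (succ zero))
inferred type:
  Eq Nat (succ (succ zero)) (succ (succ zero))


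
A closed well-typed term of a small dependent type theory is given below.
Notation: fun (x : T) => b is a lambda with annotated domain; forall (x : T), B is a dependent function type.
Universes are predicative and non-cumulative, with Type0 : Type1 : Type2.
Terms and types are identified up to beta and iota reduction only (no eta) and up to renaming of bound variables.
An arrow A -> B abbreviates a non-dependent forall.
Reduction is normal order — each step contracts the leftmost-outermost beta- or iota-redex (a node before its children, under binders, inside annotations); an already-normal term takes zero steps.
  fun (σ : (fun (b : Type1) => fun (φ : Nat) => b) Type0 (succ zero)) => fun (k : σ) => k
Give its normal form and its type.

resulting normal form:
  fun (σ : Type0) => fun (b : σ) => b
type:
  forall (σ : Type0), σ -> σ
observation: normalization takes exactly 2 steps under the normal-order strategy.


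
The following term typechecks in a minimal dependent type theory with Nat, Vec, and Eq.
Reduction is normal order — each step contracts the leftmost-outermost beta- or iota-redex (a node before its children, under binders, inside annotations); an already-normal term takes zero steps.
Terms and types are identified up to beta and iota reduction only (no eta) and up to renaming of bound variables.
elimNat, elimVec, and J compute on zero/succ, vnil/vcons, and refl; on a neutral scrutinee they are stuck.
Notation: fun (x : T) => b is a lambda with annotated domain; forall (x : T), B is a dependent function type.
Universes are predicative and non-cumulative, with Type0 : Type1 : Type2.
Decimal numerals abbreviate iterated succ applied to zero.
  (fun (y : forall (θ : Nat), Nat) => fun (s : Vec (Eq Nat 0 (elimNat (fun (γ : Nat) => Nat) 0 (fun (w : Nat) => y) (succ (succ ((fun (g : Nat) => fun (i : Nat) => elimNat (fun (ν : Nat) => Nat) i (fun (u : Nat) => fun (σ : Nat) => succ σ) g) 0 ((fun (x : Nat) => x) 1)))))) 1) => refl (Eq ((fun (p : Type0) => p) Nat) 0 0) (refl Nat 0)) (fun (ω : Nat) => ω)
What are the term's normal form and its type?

reduced normal form:
  fun (y : Vec (Eq Nat 0 0) 1) => refl (Eq Nat 0 0) (refl Nat 0)
type:
  forall (y : Vec (Eq Nat 0 0) 1), Eq (Eq Nat 0 0) (refl Nat 0) (refl Nat 0)


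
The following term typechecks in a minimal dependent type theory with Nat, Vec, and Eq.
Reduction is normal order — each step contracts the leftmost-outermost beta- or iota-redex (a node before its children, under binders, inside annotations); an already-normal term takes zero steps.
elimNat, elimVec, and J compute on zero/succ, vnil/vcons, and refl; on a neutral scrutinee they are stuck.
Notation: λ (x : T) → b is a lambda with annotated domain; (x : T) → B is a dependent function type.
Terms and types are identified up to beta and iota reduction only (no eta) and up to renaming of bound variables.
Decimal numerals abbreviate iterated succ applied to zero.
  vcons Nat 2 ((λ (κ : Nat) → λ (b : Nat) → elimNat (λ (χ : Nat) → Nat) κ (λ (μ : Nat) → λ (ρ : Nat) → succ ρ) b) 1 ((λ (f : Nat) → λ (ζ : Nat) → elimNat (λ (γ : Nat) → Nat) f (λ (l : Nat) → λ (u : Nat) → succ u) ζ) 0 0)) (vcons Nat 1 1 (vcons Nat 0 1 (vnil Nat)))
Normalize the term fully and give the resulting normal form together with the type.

normal form:
  vcons Nat 2 1 (vcons Nat 1 1 (vcons Nat 0 1 (vnil Nat)))
inferred type:
  Vec Nat 3
observation: 6 normal-order steps normalize the term, beginning with a beta-redex.


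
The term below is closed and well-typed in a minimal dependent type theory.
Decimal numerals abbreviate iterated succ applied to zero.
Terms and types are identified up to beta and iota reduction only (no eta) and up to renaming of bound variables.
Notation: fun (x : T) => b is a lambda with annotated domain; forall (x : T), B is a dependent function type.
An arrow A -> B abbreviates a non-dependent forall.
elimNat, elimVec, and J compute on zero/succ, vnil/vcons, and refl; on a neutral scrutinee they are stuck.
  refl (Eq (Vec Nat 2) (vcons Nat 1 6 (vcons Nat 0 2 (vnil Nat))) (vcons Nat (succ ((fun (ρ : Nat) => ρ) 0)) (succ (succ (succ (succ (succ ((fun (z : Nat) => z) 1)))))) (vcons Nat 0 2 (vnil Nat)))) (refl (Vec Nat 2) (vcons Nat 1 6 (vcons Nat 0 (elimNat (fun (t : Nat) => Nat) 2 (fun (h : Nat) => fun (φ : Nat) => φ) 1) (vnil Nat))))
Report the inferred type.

type:
  Eq (Eq (Vec Nat 2) (vcons Nat 1 6 (vcons Nat 0 2 (vnil Nat))) (vcons Nat 1 6 (vcons Nat 0 2 (vnil Nat)))) (refl (Vec Nat 2) (vcons Nat 1 6 (vcons Nat 0 2 (vnil Nat)))) (refl (Vec Nat 2) (vcons Nat 1 6 (vcons Nat 0 2 (vnil Nat))))


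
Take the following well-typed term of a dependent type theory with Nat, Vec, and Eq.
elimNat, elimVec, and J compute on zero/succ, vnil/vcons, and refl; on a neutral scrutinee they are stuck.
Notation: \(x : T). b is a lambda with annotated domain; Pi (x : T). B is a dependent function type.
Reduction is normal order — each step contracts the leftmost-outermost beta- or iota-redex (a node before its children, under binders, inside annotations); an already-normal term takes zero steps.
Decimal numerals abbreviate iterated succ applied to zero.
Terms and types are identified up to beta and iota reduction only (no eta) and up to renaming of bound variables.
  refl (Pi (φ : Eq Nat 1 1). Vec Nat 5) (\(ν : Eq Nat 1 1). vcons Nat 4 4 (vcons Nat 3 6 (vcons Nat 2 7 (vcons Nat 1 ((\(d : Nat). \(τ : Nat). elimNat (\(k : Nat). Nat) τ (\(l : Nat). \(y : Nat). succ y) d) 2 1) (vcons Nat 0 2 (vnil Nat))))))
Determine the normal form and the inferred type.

normal form:
  refl (Pi (φ : Eq Nat 1 1). Vec Nat 5) (\(ν : Eq Nat 1 1). vcons Nat 4 4 (vcons Nat 3 6 (vcons Nat 2 7 (vcons Nat 1 3 (vcons Nat 0 2 (vnil Nat))))))
inferred type:
  Eq (Pi (φ : Eq Nat 1 1). Vec Nat 5) (\(ν : Eq Nat 1 1). vcons Nat 4 4 (vcons Nat 3 6 (vcons Nat 2 7 (vcons Nat 1 3 (vcons Nat 0 2 (vnil Nat)))))) (\(d : Eq Nat 1 1). vcons Nat 4 4 (vcons Nat 3 6 (vcons Nat 2 7 (vcons Nat 1 3 (vcons Nat 0 2 (vnil Nat))))))


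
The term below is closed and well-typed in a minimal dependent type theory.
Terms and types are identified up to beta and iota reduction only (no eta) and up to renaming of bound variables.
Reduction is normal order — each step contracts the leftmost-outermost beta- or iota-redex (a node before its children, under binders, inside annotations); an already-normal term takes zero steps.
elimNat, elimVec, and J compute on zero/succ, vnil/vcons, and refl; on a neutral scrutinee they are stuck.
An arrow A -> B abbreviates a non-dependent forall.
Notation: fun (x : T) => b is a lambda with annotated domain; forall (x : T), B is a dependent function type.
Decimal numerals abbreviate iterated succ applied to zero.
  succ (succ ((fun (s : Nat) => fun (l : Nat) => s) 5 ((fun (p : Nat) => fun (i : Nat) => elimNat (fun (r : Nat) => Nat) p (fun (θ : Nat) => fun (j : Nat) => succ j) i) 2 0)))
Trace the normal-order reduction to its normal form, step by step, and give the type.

reduction (normal order):
  succ (succ ((fun (s : Nat) => fun (l : Nat) => s) 5 ((fun (p : Nat) => fun (i : Nat) => elimNat (fun (r : Nat) => Nat) p (fun (θ : Nat) => fun (j : Nat) => succ j) i) 2 0)))
  ~> succ (succ ((fun (s : Nat) => 5) ((fun (l : Nat) => fun (p : Nat) => elimNat (fun (i : Nat) => Nat) l (fun (r : Nat) => fun (θ : Nat) => succ θ) p) 2 0)))
  ~> 7
type:
  Nat


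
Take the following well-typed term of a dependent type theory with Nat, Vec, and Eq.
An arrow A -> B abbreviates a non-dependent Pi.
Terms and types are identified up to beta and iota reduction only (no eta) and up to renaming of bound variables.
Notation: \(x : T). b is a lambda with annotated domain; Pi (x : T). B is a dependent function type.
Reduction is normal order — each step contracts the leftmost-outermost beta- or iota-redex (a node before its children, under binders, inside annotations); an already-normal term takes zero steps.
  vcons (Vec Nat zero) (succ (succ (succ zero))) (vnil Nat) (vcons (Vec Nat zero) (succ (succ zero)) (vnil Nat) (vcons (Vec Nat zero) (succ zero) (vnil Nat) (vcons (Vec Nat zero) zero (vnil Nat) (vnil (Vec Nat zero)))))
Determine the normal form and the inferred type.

resulting normal form:
  vcons (Vec Nat zero) (succ (succ (succ zero))) (vnil Nat) (vcons (Vec Nat zero) (succ (succ zero)) (vnil Nat) (vcons (Vec Nat zero) (succ zero) (vnil Nat) (vcons (Vec Nat zero) zero (vnil Nat) (vnil (Vec Nat zero)))))
type:
  Vec (Vec Nat zero) (succ (succ (succ (succ zero))))


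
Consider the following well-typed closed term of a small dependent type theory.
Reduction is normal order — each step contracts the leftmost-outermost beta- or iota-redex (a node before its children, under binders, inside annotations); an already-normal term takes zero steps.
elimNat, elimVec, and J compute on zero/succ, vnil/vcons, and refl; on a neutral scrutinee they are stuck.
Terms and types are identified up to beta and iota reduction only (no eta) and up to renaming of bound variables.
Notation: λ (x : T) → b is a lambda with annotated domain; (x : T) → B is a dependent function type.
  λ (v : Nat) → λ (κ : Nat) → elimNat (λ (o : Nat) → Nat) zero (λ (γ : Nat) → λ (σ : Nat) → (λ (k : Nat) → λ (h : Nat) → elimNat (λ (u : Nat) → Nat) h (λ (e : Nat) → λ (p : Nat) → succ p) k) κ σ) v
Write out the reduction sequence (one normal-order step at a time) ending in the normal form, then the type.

normal-order reduction:
  λ (v : Nat) → λ (κ : Nat) → elimNat (λ (o : Nat) → Nat) zero (λ (γ : Nat) → λ (σ : Nat) → (λ (k : Nat) → λ (h : Nat) → elimNat (λ (u : Nat) → Nat) h (λ (e : Nat) → λ (p : Nat) → succ p) k) κ σ) v
  ~> λ (v : Nat) → λ (κ : Nat) → elimNat (λ (o : Nat) → Nat) zero (λ (γ : Nat) → λ (σ : Nat) → (λ (k : Nat) → elimNat (λ (h : Nat) → Nat) k (λ (u : Nat) → λ (e : Nat) → succ e) κ) σ) v
  ~> λ (v : Nat) → λ (κ : Nat) → elimNat (λ (o : Nat) → Nat) zero (λ (γ : Nat) → λ (σ : Nat) → elimNat (λ (k : Nat) → Nat) σ (λ (h : Nat) → λ (u : Nat) → succ u) κ) v
inferred type:
  (v : Nat) → (κ : Nat) → Nat


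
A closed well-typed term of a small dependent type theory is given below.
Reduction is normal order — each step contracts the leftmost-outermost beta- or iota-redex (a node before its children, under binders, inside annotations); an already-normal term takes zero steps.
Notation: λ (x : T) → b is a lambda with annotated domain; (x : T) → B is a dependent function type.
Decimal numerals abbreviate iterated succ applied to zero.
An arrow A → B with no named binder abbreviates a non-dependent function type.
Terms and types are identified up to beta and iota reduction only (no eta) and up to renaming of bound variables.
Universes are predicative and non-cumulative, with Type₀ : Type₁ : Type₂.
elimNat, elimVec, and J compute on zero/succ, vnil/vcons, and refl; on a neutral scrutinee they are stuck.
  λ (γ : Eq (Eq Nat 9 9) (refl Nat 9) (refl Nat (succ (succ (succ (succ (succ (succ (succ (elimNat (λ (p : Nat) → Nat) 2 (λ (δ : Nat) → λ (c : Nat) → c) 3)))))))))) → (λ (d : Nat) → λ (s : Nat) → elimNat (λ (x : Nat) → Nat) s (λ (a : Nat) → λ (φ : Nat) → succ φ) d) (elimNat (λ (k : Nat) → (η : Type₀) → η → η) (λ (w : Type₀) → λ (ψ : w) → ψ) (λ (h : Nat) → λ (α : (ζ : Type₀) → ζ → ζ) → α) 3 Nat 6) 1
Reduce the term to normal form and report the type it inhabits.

reduced normal form:
  λ (γ : Eq (Eq Nat 9 9) (refl Nat 9) (refl Nat 9)) → 7
the term's type:
  Eq (Eq Nat 9 9) (refl Nat 9) (refl Nat 9) → Nat
observation: contracting an elimNat iota-redex first, the term normalizes in 43 steps.


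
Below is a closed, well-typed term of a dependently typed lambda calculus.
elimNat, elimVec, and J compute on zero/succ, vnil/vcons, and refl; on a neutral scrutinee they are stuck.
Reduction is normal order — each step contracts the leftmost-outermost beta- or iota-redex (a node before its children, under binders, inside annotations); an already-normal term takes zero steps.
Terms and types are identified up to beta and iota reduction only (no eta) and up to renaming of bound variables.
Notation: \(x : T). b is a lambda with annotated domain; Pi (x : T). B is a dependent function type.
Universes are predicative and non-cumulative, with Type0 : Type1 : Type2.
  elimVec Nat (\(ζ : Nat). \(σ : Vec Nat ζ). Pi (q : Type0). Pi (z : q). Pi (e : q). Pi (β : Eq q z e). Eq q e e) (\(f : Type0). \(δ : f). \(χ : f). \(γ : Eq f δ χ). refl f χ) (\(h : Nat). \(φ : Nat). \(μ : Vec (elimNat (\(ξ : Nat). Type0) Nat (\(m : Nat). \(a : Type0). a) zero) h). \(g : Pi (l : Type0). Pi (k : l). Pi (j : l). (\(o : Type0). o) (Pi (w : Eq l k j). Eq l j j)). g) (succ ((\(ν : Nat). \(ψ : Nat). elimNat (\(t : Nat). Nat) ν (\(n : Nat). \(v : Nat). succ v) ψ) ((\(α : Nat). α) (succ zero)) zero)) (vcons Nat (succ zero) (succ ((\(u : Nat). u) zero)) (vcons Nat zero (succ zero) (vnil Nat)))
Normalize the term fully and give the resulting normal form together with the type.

reduced normal form:
  \(ζ : Type0). \(σ : ζ). \(q : ζ). \(z : Eq ζ σ q). refl ζ q
type:
  Pi (ζ : Type0). Pi (σ : ζ). Pi (q : ζ). Pi (z : Eq ζ σ q). Eq ζ q q


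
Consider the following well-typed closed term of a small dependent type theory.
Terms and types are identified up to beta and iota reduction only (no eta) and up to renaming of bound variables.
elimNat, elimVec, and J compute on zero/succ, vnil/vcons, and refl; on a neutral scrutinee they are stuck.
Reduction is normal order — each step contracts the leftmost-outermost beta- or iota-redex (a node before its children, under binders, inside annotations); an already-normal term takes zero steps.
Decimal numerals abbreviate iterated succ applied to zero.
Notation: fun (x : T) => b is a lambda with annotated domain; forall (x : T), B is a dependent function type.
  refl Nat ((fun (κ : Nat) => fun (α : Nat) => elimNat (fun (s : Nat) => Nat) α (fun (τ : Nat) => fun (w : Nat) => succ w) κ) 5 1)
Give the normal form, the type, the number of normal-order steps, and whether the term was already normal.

resulting normal form:
  refl Nat 6
inferred type:
  Eq Nat 6 6
normal-order step count: 18
term was already normal: no
first redex: a beta-redex


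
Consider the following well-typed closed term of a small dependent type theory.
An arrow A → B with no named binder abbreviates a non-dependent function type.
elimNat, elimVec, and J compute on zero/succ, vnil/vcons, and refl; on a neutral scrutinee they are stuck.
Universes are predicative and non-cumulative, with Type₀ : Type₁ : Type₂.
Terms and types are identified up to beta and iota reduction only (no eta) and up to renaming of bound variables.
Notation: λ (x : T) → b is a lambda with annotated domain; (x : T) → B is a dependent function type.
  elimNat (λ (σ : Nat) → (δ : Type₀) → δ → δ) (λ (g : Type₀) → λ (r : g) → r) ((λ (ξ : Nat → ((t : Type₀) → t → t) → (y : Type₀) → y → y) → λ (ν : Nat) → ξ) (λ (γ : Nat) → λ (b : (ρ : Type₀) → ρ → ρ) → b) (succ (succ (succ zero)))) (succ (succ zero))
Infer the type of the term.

inferred type:
  (σ : Type₀) → σ → σ


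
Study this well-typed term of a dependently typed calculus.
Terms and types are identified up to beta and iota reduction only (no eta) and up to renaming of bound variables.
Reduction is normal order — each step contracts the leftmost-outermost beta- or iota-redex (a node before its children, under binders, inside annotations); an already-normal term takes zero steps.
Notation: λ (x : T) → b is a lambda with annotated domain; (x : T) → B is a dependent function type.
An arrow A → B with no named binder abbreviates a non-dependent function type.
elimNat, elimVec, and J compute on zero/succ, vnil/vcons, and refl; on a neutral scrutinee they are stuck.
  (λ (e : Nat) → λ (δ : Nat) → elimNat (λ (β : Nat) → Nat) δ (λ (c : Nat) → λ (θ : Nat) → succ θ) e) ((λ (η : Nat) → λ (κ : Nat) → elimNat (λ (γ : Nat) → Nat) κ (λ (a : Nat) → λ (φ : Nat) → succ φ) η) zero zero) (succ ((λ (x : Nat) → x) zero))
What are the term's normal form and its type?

normal form:
  succ zero
type:
  Nat
observation: contracting a beta-redex first, the term normalizes in 7 steps.


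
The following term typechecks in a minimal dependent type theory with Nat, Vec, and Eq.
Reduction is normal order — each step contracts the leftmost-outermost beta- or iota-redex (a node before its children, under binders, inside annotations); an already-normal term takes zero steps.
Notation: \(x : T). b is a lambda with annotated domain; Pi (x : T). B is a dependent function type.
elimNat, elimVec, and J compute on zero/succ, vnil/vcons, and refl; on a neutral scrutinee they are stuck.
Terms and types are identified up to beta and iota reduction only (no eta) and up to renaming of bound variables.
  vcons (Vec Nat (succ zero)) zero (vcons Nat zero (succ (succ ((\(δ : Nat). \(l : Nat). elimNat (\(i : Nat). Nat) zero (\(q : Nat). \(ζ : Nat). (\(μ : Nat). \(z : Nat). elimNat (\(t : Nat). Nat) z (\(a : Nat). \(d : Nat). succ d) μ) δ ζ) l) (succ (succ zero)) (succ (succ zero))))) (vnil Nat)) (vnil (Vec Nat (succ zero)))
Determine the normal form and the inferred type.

normal form:
  vcons (Vec Nat (succ zero)) zero (vcons Nat zero (succ (succ (succ (succ (succ (succ zero)))))) (vnil Nat)) (vnil (Vec Nat (succ zero)))
type:
  Vec (Vec Nat (succ zero)) (succ zero)


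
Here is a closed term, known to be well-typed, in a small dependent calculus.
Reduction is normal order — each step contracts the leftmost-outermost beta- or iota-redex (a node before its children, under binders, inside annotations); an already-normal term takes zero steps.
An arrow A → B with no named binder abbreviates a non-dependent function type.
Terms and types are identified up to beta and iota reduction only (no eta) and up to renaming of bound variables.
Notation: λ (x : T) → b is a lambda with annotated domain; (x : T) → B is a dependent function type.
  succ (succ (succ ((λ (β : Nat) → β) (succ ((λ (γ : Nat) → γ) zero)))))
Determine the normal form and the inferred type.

reduced normal form:
  succ (succ (succ (succ zero)))
the term's type:
  Nat
observation: the term reaches its normal form after 2 normal-order steps.


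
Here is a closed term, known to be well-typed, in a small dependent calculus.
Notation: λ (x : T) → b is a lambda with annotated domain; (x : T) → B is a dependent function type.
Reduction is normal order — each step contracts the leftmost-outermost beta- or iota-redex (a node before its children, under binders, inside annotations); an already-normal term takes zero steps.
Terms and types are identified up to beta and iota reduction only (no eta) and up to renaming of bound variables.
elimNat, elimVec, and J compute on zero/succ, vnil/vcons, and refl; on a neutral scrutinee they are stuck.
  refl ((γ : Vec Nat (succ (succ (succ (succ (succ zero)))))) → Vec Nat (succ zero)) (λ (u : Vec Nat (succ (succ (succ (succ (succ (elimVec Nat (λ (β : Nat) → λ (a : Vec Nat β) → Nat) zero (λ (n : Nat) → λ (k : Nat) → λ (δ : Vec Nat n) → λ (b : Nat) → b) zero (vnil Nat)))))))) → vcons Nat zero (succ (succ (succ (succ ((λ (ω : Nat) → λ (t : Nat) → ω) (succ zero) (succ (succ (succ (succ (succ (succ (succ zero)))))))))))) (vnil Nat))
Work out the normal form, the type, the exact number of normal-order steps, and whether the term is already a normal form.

reduced normal form:
  refl ((γ : Vec Nat (succ (succ (succ (succ (succ zero)))))) → Vec Nat (succ zero)) (λ (u : Vec Nat (succ (succ (succ (succ (succ zero)))))) → vcons Nat zero (succ (succ (succ (succ (succ zero))))) (vnil Nat))
the term's type:
  Eq ((γ : Vec Nat (succ (succ (succ (succ (succ zero)))))) → Vec Nat (succ zero)) (λ (u : Vec Nat (succ (succ (succ (succ (succ zero)))))) → vcons Nat zero (succ (succ (succ (succ (succ zero))))) (vnil Nat)) (λ (β : Vec Nat (succ (succ (succ (succ (succ zero)))))) → vcons Nat zero (succ (succ (succ (succ (succ zero))))) (vnil Nat))
reduction steps (normal order): 3
already normal: no
first redex: an elimVec iota-redex


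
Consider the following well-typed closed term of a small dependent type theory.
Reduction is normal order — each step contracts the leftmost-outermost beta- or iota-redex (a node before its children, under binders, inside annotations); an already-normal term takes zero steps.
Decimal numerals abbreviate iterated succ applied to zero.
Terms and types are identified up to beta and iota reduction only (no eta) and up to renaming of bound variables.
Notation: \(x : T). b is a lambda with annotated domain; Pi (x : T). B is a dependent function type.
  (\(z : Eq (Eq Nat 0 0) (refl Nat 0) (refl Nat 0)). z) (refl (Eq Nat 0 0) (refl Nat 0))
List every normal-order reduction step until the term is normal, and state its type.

reduction (normal order):
  (\(z : Eq (Eq Nat 0 0) (refl Nat 0) (refl Nat 0)). z) (refl (Eq Nat 0 0) (refl Nat 0))
  ~> refl (Eq Nat 0 0) (refl Nat 0)
the term's type:
  Eq (Eq Nat 0 0) (refl Nat 0) (refl Nat 0)


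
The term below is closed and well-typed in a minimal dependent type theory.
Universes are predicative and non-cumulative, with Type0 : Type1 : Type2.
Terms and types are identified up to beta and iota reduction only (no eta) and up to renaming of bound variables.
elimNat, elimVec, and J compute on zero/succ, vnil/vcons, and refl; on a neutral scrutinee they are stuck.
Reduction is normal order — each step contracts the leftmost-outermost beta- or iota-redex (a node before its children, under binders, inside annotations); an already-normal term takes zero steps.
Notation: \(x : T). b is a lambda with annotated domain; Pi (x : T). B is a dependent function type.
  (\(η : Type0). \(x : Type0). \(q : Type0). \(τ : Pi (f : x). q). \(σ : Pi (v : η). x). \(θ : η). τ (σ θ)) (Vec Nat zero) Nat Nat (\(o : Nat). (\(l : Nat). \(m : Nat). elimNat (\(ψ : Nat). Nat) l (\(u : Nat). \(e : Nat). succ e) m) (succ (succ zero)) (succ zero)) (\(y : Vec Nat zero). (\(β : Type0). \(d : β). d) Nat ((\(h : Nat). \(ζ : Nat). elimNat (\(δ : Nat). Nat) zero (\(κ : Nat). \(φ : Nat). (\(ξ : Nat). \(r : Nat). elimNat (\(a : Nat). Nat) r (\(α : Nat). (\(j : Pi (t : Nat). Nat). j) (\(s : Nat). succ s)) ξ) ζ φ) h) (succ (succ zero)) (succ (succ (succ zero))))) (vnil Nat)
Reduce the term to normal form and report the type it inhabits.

resulting normal form:
  succ (succ (succ zero))
inferred type:
  Nat


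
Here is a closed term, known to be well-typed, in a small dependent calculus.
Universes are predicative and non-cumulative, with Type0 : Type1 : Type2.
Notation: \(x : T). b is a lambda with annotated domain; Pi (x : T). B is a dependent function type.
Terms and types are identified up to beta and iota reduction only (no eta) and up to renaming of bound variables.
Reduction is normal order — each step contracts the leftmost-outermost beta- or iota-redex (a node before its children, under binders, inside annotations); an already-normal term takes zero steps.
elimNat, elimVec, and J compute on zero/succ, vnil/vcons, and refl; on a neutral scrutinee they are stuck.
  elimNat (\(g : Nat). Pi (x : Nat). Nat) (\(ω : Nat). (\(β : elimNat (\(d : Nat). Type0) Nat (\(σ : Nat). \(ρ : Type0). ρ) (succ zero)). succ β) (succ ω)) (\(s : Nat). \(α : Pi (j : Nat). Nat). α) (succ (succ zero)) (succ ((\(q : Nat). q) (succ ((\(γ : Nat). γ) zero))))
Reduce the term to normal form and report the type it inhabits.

resulting normal form:
  succ (succ (succ (succ zero)))
type:
  Nat


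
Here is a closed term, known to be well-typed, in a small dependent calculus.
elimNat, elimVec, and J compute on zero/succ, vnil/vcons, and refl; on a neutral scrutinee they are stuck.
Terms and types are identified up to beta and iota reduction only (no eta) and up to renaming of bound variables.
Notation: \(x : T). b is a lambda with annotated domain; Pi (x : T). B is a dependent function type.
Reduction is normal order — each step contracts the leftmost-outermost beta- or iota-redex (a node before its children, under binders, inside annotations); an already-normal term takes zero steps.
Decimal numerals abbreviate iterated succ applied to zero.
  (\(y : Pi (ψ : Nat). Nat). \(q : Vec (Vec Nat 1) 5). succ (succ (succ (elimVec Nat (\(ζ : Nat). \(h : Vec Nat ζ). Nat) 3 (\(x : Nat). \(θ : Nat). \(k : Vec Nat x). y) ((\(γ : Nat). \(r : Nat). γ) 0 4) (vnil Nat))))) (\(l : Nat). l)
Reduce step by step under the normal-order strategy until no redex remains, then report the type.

normal-order reduction:
  (\(y : Pi (ψ : Nat). Nat). \(q : Vec (Vec Nat 1) 5). succ (succ (succ (elimVec Nat (\(ζ : Nat). \(h : Vec Nat ζ). Nat) 3 (\(x : Nat). \(θ : Nat). \(k : Vec Nat x). y) ((\(γ : Nat). \(r : Nat). γ) 0 4) (vnil Nat))))) (\(l : Nat). l)
  ~> \(y : Vec (Vec Nat 1) 5). succ (succ (succ (elimVec Nat (\(ψ : Nat). \(q : Vec Nat ψ). Nat) 3 (\(ζ : Nat). \(h : Nat). \(x : Vec Nat ζ). \(θ : Nat). θ) ((\(k : Nat). \(γ : Nat). k) 0 4) (vnil Nat))))
  ~> \(y : Vec (Vec Nat 1) 5). 6
inferred type:
  Pi (y : Vec (Vec Nat 1) 5). Nat


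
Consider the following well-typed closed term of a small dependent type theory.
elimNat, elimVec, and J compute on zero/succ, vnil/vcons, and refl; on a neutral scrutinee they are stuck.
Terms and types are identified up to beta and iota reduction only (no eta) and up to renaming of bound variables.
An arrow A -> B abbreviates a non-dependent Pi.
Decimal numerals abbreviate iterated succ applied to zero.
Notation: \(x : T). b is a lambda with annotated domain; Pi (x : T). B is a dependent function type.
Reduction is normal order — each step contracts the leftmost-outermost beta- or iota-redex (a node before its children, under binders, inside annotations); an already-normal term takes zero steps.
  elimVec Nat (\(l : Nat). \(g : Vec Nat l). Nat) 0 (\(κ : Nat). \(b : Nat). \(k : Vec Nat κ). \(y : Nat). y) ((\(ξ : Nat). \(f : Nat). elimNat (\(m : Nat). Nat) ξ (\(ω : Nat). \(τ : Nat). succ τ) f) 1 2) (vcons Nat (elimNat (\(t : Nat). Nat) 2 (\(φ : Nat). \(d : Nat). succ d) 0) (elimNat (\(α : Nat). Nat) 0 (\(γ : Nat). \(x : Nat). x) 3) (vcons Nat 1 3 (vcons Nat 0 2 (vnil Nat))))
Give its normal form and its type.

normal form:
  0
type:
  Nat
observation: 16 normal-order steps normalize the term, beginning with an elimVec iota-redex.


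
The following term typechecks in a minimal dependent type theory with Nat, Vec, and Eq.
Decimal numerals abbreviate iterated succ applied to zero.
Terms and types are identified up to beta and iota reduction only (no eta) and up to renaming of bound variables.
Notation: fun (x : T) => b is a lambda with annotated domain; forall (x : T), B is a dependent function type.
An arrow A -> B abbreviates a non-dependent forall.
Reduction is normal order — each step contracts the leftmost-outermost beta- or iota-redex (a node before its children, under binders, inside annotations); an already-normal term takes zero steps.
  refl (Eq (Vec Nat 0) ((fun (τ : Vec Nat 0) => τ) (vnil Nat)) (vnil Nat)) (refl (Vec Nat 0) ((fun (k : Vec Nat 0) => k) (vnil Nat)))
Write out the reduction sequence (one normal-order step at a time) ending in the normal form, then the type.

normal-order reduction:
  refl (Eq (Vec Nat 0) ((fun (τ : Vec Nat 0) => τ) (vnil Nat)) (vnil Nat)) (refl (Vec Nat 0) ((fun (k : Vec Nat 0) => k) (vnil Nat)))
  ~> refl (Eq (Vec Nat 0) (vnil Nat) (vnil Nat)) (refl (Vec Nat 0) ((fun (τ : Vec Nat 0) => τ) (vnil Nat)))
  ~> refl (Eq (Vec Nat 0) (vnil Nat) (vnil Nat)) (refl (Vec Nat 0) (vnil Nat))
type:
  Eq (Eq (Vec Nat 0) (vnil Nat) (vnil Nat)) (refl (Vec Nat 0) (vnil Nat)) (refl (Vec Nat 0) (vnil Nat))


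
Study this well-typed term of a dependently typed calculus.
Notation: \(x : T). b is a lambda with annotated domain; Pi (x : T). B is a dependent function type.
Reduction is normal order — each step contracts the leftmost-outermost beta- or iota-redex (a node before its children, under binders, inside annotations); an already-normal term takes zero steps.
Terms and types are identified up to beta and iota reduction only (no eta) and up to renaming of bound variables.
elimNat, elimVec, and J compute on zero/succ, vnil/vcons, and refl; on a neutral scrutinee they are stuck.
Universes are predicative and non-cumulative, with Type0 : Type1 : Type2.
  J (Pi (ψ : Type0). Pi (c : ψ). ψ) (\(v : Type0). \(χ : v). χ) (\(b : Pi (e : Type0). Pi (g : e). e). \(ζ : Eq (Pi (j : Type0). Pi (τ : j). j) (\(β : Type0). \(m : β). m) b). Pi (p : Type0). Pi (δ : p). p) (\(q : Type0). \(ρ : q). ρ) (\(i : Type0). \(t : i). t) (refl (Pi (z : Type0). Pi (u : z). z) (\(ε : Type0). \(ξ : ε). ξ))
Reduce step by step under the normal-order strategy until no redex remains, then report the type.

reduction (normal order):
  J (Pi (ψ : Type0). Pi (c : ψ). ψ) (\(v : Type0). \(χ : v). χ) (\(b : Pi (e : Type0). Pi (g : e). e). \(ζ : Eq (Pi (j : Type0). Pi (τ : j). j) (\(β : Type0). \(m : β). m) b). Pi (p : Type0). Pi (δ : p). p) (\(q : Type0). \(ρ : q). ρ) (\(i : Type0). \(t : i). t) (refl (Pi (z : Type0). Pi (u : z). z) (\(ε : Type0). \(ξ : ε). ξ))
  ~> \(ψ : Type0). \(c : ψ). c
inferred type:
  Pi (ψ : Type0). Pi (c : ψ). ψ


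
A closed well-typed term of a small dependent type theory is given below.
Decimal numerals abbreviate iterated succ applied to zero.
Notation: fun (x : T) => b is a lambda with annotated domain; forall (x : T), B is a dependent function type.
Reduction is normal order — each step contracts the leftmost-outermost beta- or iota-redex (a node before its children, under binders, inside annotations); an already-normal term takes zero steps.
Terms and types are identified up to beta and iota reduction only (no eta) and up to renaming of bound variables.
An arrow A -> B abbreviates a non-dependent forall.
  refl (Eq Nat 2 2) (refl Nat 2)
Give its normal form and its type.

normal form:
  refl (Eq Nat 2 2) (refl Nat 2)
the term's type:
  Eq (Eq Nat 2 2) (refl Nat 2) (refl Nat 2)
observation: the term is already in normal form.


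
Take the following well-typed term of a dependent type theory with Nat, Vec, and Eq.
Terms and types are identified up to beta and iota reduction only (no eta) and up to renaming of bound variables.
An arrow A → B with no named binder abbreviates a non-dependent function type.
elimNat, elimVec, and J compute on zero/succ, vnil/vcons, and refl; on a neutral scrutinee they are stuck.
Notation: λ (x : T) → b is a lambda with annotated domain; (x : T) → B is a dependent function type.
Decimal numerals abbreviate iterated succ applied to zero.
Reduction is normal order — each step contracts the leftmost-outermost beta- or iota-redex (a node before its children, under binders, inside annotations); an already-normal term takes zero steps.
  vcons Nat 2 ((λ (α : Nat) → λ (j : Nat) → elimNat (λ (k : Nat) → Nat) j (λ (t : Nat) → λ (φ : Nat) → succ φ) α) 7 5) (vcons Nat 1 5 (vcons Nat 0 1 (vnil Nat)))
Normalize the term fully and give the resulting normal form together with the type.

reduced normal form:
  vcons Nat 2 12 (vcons Nat 1 5 (vcons Nat 0 1 (vnil Nat)))
the term's type:
  Vec Nat 3
observation: the term reaches its normal form after 24 normal-order steps.


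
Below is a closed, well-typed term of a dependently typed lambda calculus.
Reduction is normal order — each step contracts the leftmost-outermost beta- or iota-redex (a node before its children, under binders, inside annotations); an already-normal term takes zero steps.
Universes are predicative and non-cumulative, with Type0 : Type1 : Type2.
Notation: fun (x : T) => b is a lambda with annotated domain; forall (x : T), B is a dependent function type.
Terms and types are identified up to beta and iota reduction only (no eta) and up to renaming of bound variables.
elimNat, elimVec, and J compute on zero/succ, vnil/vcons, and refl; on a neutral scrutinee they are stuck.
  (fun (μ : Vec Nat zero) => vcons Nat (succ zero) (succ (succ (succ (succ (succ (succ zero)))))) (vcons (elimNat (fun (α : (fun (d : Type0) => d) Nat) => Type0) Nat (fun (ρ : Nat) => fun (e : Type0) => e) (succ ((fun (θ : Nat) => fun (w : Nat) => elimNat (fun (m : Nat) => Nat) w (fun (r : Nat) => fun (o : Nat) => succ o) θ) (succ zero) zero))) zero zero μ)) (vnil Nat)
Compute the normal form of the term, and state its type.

reduced normal form:
  vcons Nat (succ zero) (succ (succ (succ (succ (succ (succ zero)))))) (vcons Nat zero zero (vnil Nat))
type:
  Vec Nat (succ (succ zero))
observation: 15 normal-order steps separate the term from its normal form.


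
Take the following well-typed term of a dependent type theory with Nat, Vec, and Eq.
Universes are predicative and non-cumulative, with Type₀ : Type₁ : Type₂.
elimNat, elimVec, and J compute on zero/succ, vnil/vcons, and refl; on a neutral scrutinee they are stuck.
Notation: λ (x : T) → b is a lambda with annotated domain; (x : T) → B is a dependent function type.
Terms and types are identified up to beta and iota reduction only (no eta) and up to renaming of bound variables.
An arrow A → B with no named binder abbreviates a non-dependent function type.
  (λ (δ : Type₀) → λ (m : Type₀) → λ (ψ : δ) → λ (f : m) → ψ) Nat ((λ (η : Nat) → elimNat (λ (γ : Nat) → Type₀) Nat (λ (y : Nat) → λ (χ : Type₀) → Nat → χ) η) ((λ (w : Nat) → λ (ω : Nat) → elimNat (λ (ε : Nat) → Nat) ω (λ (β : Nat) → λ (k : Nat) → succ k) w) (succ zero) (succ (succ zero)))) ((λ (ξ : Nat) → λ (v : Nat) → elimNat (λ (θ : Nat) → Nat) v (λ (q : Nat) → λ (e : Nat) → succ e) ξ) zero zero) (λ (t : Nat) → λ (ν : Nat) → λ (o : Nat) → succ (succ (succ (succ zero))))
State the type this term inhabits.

inferred type:
  Nat
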